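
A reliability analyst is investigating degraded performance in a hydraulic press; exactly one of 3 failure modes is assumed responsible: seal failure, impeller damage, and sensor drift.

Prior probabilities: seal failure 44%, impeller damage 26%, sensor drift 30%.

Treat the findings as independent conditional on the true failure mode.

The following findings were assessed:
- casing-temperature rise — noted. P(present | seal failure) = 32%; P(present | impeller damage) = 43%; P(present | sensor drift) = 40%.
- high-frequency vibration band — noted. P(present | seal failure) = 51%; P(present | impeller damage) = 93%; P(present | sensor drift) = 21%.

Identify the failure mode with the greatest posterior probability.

Multiply each prior by the joint likelihood of the evidence pattern:
  seal failure: 0.44 × 0.32 × 0.51 = 0.071808
  impeller damage: 0.26 × 0.43 × 0.93 = 0.10397
  sensor drift: 0.30 × 0.40 × 0.21 = 0.0252
Normalizing constant Z = 0.071808 + 0.10397 + 0.0252 = 0.20098.
P(seal failure | evidence) ≈ 0.071808 / 0.20098 ≈ 0.357
P(impeller damage | evidence) ≈ 0.10397 / 0.20098 ≈ 0.517
P(sensor drift | evidence) ≈ 0.0252 / 0.20098 ≈ 0.125
The largest is 0.517, so impeller damage is most probable.

impeller damage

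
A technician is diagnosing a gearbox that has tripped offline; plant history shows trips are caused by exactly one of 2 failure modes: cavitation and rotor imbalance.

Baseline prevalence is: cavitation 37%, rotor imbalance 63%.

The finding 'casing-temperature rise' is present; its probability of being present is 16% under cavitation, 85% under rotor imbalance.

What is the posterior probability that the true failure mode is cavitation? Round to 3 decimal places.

0.100

By Bayes' rule, the unnormalized weight for each hypothesis is prior × likelihood:
  cavitation: 0.37 × 0.16 = 0.0592
  rotor imbalance: 0.63 × 0.85 = 0.5355
Marginal likelihood of the evidence = 0.5947.
P(cavitation | evidence) = 0.0592 / 0.5947 ≈ 0.100.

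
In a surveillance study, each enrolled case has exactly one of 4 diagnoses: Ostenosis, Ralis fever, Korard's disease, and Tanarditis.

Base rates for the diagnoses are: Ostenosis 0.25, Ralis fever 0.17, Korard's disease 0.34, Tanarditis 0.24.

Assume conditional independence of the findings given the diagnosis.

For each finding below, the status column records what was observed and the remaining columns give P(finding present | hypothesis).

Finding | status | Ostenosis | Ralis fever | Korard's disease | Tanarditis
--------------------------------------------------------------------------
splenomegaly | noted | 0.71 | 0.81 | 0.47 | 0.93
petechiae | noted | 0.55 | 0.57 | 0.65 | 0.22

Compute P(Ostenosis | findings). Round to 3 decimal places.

By Bayes' rule with conditional independence, the unnormalized weight for each hypothesis is prior × ∏ likelihoods:
  Ostenosis: 0.25 × 0.71 × 0.55 = 0.097625
  Ralis fever: 0.17 × 0.81 × 0.57 = 0.078489
  Korard's disease: 0.34 × 0.47 × 0.65 = 0.10387
  Tanarditis: 0.24 × 0.93 × 0.22 = 0.049104
Marginal likelihood of the evidence = 0.32909.
P(Ostenosis | evidence) = 0.097625 / 0.32909 ≈ 0.297.

0.297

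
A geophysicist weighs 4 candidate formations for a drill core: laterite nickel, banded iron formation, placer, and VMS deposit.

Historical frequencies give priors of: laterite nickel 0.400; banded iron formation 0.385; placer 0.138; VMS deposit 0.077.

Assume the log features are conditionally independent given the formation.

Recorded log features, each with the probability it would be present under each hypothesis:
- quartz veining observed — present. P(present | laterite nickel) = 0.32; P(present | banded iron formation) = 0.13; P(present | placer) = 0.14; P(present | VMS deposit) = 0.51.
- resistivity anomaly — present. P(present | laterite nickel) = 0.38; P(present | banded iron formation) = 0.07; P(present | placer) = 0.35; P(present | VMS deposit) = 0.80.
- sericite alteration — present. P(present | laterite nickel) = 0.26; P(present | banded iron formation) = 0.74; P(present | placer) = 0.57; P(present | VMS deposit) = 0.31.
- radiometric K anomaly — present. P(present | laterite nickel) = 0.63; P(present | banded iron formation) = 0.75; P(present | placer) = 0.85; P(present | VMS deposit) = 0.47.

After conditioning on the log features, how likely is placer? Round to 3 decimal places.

For each hypothesis, the unnormalized posterior weight is prior × product of the log feature likelihoods:
  laterite nickel: 0.400 × 0.32 × 0.38 × 0.26 × 0.63 = 0.0079672
  banded iron formation: 0.385 × 0.13 × 0.07 × 0.74 × 0.75 = 0.0019444
  placer: 0.138 × 0.14 × 0.35 × 0.57 × 0.85 = 0.0032762
  VMS deposit: 0.077 × 0.51 × 0.80 × 0.31 × 0.47 = 0.0045773
Marginal likelihood of the evidence = 0.017765.
P(placer | evidence) = 0.0032762 / 0.017765 ≈ 0.184.

0.184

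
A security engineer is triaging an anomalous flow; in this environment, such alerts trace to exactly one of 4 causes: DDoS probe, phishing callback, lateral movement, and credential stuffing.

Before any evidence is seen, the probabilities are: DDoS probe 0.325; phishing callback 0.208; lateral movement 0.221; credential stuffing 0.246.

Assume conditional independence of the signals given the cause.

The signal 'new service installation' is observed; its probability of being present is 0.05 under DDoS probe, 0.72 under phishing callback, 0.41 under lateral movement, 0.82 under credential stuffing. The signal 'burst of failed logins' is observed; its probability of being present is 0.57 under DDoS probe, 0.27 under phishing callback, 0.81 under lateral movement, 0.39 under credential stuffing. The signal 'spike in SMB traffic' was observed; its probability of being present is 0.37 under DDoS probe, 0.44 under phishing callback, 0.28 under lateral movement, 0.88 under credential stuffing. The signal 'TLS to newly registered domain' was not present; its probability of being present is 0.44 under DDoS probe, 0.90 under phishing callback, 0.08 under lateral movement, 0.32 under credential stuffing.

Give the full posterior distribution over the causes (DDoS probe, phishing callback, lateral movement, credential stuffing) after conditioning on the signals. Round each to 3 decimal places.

0.028, 0.026, 0.271, 0.676

By Bayes' rule with conditional independence, the unnormalized weight for each hypothesis is prior × ∏ likelihoods (using 1 − P(present | H) for each absent signal):
  DDoS probe: 0.325 × 0.05 × 0.57 × 0.37 × (1 − 0.44) = 0.0019192
  phishing callback: 0.208 × 0.72 × 0.27 × 0.44 × (1 − 0.90) = 0.0017791
  lateral movement: 0.221 × 0.41 × 0.81 × 0.28 × (1 − 0.08) = 0.018906
  credential stuffing: 0.246 × 0.82 × 0.39 × 0.88 × (1 − 0.32) = 0.047077
The unnormalized weights sum to 0.069681.
P(DDoS probe | evidence) = 0.0019192 / 0.069681 ≈ 0.028
P(phishing callback | evidence) = 0.0017791 / 0.069681 ≈ 0.026
P(lateral movement | evidence) = 0.018906 / 0.069681 ≈ 0.271
P(credential stuffing | evidence) = 0.047077 / 0.069681 ≈ 0.676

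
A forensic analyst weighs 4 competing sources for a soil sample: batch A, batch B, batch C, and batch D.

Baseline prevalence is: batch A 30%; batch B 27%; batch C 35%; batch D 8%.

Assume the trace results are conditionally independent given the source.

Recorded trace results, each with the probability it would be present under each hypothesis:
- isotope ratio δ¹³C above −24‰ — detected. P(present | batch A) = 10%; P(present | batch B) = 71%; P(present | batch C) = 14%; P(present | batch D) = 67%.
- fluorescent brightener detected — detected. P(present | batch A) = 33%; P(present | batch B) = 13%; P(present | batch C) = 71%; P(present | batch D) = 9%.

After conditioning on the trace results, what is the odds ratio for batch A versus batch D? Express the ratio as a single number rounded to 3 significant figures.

The normalizing constant cancels in an odds ratio, so compute prior × likelihood for the two hypotheses only:
  batch A: 0.30 × 0.10 × 0.33 = 0.0099
  batch D: 0.08 × 0.67 × 0.09 = 0.004824
Posterior odds = 0.0099 / 0.004824 ≈ 2.05.

2.05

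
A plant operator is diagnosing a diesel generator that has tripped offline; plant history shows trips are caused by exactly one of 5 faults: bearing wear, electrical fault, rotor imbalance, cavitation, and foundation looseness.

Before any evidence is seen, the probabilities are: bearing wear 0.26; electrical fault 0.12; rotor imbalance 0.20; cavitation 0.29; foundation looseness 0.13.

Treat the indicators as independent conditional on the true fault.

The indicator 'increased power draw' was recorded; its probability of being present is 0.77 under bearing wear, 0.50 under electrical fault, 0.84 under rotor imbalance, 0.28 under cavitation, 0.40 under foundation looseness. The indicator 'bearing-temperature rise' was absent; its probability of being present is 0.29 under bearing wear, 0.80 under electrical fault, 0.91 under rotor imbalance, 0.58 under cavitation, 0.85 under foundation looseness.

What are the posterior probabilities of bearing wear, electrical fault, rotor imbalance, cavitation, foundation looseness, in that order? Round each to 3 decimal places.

Multiply each prior by the joint likelihood of the indicator pattern (using 1 − P(present | H) for each absent indicator):
  bearing wear: 0.26 × 0.77 × (1 − 0.29) = 0.14214
  electrical fault: 0.12 × 0.50 × (1 − 0.80) = 0.012
  rotor imbalance: 0.20 × 0.84 × (1 − 0.91) = 0.01512
  cavitation: 0.29 × 0.28 × (1 − 0.58) = 0.034104
  foundation looseness: 0.13 × 0.40 × (1 − 0.85) = 0.0078
Marginal likelihood of the evidence = 0.21117.
P(bearing wear | evidence) = 0.14214 / 0.21117 ≈ 0.673
P(electrical fault | evidence) = 0.012 / 0.21117 ≈ 0.057
P(rotor imbalance | evidence) = 0.01512 / 0.21117 ≈ 0.072
P(cavitation | evidence) = 0.034104 / 0.21117 ≈ 0.162
P(foundation looseness | evidence) = 0.0078 / 0.21117 ≈ 0.037

0.673, 0.057, 0.072, 0.162, 0.037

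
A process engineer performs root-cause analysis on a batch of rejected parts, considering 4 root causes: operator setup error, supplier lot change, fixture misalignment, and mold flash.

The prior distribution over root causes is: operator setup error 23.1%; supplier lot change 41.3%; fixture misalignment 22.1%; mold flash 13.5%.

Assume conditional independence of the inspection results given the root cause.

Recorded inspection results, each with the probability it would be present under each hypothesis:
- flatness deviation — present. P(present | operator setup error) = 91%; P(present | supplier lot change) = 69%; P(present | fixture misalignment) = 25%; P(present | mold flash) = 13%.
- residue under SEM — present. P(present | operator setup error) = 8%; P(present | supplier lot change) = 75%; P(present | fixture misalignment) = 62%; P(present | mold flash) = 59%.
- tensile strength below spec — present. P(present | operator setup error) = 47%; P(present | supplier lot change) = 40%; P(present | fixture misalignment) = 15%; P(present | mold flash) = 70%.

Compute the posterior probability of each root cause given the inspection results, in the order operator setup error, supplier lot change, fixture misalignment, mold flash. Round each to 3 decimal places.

0.075, 0.808, 0.049, 0.069

Multiply each prior by the joint likelihood of the inspection result pattern:
  operator setup error: 0.231 × 0.91 × 0.08 × 0.47 = 0.0079039
  supplier lot change: 0.413 × 0.69 × 0.75 × 0.40 = 0.085491
  fixture misalignment: 0.221 × 0.25 × 0.62 × 0.15 = 0.0051382
  mold flash: 0.135 × 0.13 × 0.59 × 0.70 = 0.0072482
The unnormalized weights sum to 0.10578.
P(operator setup error | evidence) = 0.0079039 / 0.10578 ≈ 0.075
P(supplier lot change | evidence) = 0.085491 / 0.10578 ≈ 0.808
P(fixture misalignment | evidence) = 0.0051382 / 0.10578 ≈ 0.049
P(mold flash | evidence) = 0.0072482 / 0.10578 ≈ 0.069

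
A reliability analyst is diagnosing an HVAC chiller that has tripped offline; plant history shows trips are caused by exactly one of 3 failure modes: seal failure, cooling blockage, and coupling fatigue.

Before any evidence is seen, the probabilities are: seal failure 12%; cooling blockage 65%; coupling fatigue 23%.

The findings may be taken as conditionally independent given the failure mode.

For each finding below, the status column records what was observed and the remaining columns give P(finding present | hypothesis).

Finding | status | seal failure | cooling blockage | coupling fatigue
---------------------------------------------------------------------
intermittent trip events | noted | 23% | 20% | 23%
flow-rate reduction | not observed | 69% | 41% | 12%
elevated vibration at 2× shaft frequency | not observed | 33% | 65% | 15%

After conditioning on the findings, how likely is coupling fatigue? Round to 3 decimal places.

0.548

By Bayes' rule with conditional independence, the unnormalized weight for each hypothesis is prior × ∏ likelihoods (using 1 − P(present | H) for each absent finding):
  seal failure: 0.12 × 0.23 × (1 − 0.69) × (1 − 0.33) = 0.0057325
  cooling blockage: 0.65 × 0.20 × (1 − 0.41) × (1 − 0.65) = 0.026845
  coupling fatigue: 0.23 × 0.23 × (1 − 0.12) × (1 − 0.15) = 0.039569
Normalizing constant Z = 0.0057325 + 0.026845 + 0.039569 = 0.072147.
P(coupling fatigue | evidence) = 0.039569 / 0.072147 ≈ 0.548.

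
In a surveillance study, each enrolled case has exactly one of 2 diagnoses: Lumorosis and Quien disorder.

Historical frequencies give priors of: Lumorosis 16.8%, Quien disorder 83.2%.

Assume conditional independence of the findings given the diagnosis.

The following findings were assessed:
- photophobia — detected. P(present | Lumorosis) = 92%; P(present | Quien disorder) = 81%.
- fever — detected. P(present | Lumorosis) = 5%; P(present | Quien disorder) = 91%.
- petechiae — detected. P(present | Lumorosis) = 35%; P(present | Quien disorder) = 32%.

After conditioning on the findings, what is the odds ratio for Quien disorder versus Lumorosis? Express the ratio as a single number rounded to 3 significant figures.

72.6

Posterior odds equal prior odds times the likelihood ratio; only the two competing hypotheses matter.
  Quien disorder: 0.832 × 0.81 × 0.91 × 0.32 = 0.19625
  Lumorosis: 0.168 × 0.92 × 0.05 × 0.35 = 0.0027048
Odds(Quien disorder : Lumorosis) = 0.19625 / 0.0027048 ≈ 72.6.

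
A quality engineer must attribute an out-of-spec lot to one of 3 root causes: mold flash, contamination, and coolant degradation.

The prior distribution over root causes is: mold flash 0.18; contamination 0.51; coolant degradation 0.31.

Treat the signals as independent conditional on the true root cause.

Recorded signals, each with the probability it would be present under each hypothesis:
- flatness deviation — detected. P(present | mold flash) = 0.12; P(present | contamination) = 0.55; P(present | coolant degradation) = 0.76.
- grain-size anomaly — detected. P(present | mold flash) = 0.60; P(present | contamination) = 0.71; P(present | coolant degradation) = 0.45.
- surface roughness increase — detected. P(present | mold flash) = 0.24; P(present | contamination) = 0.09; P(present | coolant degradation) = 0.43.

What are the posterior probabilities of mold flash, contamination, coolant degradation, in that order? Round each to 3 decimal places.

0.047, 0.269, 0.684

By Bayes' rule with conditional independence, the unnormalized weight for each hypothesis is prior × ∏ likelihoods:
  mold flash: 0.18 × 0.12 × 0.60 × 0.24 = 0.0031104
  contamination: 0.51 × 0.55 × 0.71 × 0.09 = 0.017924
  coolant degradation: 0.31 × 0.76 × 0.45 × 0.43 = 0.045589
Marginal likelihood of the evidence = 0.066623.
P(mold flash | evidence) = 0.0031104 / 0.066623 ≈ 0.047
P(contamination | evidence) = 0.017924 / 0.066623 ≈ 0.269
P(coolant degradation | evidence) = 0.045589 / 0.066623 ≈ 0.684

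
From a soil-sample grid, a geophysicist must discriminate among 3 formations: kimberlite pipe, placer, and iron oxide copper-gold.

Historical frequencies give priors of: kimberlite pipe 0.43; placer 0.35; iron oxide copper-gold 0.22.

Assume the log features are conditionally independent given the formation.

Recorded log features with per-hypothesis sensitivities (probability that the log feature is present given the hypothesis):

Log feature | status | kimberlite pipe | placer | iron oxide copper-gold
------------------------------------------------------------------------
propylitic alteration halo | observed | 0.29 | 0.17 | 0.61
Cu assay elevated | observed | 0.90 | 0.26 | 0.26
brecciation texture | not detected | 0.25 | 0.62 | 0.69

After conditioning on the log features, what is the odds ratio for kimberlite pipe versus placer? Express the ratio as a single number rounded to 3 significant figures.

14.3

Posterior odds equal prior odds times the likelihood ratio; only the two competing hypotheses matter (using 1 − P(present | H) for each absent log feature).
  kimberlite pipe: 0.43 × 0.29 × 0.90 × (1 − 0.25) = 0.084172
  placer: 0.35 × 0.17 × 0.26 × (1 − 0.62) = 0.0058786
Odds(kimberlite pipe : placer) = 0.084172 / 0.0058786 ≈ 14.3.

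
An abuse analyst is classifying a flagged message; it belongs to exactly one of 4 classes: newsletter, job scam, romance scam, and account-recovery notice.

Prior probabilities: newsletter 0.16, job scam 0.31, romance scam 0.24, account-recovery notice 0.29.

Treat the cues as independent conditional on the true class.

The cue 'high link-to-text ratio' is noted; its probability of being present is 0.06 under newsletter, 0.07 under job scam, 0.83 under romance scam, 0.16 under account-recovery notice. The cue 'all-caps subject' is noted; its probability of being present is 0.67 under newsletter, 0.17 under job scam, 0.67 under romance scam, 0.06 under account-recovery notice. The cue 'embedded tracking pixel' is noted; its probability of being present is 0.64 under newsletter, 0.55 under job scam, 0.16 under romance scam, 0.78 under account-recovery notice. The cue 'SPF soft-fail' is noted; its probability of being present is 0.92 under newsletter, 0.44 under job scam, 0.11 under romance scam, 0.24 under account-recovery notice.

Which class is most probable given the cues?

newsletter

Multiply each prior by the joint likelihood of the cue pattern:
  newsletter: 0.16 × 0.06 × 0.67 × 0.64 × 0.92 = 0.0037872
  job scam: 0.31 × 0.07 × 0.17 × 0.55 × 0.44 = 0.00089274
  romance scam: 0.24 × 0.83 × 0.67 × 0.16 × 0.11 = 0.002349
  account-recovery notice: 0.29 × 0.16 × 0.06 × 0.78 × 0.24 = 0.00052116
The unnormalized weights sum to 0.00755.
P(newsletter | evidence) ≈ 0.0037872 / 0.00755 ≈ 0.502
P(job scam | evidence) ≈ 0.00089274 / 0.00755 ≈ 0.118
P(romance scam | evidence) ≈ 0.002349 / 0.00755 ≈ 0.311
P(account-recovery notice | evidence) ≈ 0.00052116 / 0.00755 ≈ 0.069
The largest is 0.502, so newsletter is most probable.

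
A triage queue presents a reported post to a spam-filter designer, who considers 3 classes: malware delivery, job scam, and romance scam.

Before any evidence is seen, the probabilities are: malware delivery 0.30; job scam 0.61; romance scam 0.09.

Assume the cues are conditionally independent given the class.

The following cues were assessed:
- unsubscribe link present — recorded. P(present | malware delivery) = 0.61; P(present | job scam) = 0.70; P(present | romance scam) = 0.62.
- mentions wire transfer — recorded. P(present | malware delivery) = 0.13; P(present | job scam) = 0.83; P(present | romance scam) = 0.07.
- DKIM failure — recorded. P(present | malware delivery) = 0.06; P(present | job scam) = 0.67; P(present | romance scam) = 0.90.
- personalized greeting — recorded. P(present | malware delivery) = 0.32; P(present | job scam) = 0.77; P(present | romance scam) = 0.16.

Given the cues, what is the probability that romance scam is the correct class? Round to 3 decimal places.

0.003

For each hypothesis, the unnormalized posterior weight is prior × product of the cue likelihoods:
  malware delivery: 0.30 × 0.61 × 0.13 × 0.06 × 0.32 = 0.00045677
  job scam: 0.61 × 0.70 × 0.83 × 0.67 × 0.77 = 0.18284
  romance scam: 0.09 × 0.62 × 0.07 × 0.90 × 0.16 = 0.00056246
Marginal likelihood of the evidence = 0.18386.
P(romance scam | evidence) = 0.00056246 / 0.18386 ≈ 0.003.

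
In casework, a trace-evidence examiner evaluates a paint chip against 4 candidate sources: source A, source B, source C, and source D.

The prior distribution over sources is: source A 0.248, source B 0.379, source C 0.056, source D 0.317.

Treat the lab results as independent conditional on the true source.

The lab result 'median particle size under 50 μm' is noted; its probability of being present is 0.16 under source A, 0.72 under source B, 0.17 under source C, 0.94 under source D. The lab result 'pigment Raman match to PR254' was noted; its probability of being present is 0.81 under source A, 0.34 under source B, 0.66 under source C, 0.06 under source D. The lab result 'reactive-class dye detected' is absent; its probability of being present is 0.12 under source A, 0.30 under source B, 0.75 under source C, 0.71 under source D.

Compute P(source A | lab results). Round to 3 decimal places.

Multiply each prior by the joint likelihood of the lab result pattern (using 1 − P(present | H) for each absent lab result):
  source A: 0.248 × 0.16 × 0.81 × (1 − 0.12) = 0.028284
  source B: 0.379 × 0.72 × 0.34 × (1 − 0.30) = 0.064945
  source C: 0.056 × 0.17 × 0.66 × (1 − 0.75) = 0.0015708
  source D: 0.317 × 0.94 × 0.06 × (1 − 0.71) = 0.0051849
The unnormalized weights sum to 0.099985.
P(source A | evidence) = 0.028284 / 0.099985 ≈ 0.283.

0.283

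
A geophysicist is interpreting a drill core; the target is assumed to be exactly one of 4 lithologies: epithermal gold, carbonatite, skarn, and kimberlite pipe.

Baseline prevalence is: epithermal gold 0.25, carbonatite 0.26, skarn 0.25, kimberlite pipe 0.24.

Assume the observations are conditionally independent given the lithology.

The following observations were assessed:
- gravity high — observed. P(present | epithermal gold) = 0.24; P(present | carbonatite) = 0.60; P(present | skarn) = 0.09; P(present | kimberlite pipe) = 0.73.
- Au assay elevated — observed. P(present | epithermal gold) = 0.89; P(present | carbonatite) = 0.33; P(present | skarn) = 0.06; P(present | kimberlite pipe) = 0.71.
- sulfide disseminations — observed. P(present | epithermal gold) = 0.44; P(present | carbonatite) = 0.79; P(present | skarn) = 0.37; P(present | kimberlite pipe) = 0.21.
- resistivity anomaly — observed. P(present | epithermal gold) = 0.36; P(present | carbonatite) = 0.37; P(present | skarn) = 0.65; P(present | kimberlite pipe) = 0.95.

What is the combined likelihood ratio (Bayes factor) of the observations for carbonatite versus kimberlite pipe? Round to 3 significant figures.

0.560

Joint likelihood of the evidence pattern under each hypothesis:
  carbonatite: 0.60 × 0.33 × 0.79 × 0.37 = 0.057875
  kimberlite pipe: 0.73 × 0.71 × 0.21 × 0.95 = 0.1034
Bayes factor = 0.057875 / 0.1034 ≈ 0.560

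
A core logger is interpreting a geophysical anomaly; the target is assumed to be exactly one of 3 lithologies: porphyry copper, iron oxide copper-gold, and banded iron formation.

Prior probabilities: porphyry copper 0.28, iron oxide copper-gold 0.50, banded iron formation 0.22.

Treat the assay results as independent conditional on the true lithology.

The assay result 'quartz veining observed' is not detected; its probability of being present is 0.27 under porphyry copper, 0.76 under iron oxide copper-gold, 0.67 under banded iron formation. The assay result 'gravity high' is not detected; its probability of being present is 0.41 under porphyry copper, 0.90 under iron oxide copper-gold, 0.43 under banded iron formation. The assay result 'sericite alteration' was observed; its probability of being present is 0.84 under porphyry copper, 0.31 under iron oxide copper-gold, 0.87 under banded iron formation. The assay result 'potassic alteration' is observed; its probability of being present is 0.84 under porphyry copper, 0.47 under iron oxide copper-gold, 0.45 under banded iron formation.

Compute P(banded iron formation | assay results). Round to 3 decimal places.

0.157

Multiply each prior by the joint likelihood of the assay result pattern (using 1 − P(present | H) for each absent assay result):
  porphyry copper: 0.28 × (1 − 0.27) × (1 − 0.41) × 0.84 × 0.84 = 0.085093
  iron oxide copper-gold: 0.50 × (1 − 0.76) × (1 − 0.90) × 0.31 × 0.47 = 0.0017484
  banded iron formation: 0.22 × (1 − 0.67) × (1 − 0.43) × 0.87 × 0.45 = 0.016201
Marginal likelihood of the evidence = 0.10304.
P(banded iron formation | evidence) = 0.016201 / 0.10304 ≈ 0.157.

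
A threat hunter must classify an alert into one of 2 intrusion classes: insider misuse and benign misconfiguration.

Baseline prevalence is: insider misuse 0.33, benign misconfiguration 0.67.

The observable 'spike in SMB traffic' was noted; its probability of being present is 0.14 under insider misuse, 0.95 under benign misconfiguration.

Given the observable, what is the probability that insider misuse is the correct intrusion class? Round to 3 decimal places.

0.068

Multiply each prior by the likelihood of the observable:
  insider misuse: 0.33 × 0.14 = 0.0462
  benign misconfiguration: 0.67 × 0.95 = 0.6365
Normalizing constant Z = 0.0462 + 0.6365 = 0.6827.
P(insider misuse | evidence) = 0.0462 / 0.6827 ≈ 0.068.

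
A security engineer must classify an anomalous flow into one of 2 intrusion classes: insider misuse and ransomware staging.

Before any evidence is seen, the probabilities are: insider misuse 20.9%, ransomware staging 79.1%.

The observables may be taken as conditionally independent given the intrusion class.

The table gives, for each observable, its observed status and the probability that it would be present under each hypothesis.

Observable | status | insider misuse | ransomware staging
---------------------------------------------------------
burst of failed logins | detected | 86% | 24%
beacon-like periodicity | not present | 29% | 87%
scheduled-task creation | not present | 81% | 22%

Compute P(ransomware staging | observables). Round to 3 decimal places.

0.443

By Bayes' rule with conditional independence, the unnormalized weight for each hypothesis is prior × ∏ likelihoods (using 1 − P(present | H) for each absent observable):
  insider misuse: 0.209 × 0.86 × (1 − 0.29) × (1 − 0.81) = 0.024247
  ransomware staging: 0.791 × 0.24 × (1 − 0.87) × (1 − 0.22) = 0.01925
Marginal likelihood of the evidence = 0.043497.
P(ransomware staging | evidence) = 0.01925 / 0.043497 ≈ 0.443.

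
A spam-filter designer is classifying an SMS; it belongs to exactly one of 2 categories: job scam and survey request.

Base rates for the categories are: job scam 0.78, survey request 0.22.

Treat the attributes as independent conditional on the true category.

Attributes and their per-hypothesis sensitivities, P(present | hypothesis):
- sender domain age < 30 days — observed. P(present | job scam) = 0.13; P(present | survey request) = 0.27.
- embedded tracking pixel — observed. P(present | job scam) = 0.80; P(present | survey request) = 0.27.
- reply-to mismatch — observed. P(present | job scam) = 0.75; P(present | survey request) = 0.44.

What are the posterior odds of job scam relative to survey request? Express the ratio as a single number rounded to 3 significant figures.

8.62

The normalizing constant cancels in an odds ratio, so compute prior × likelihood for the two hypotheses only:
  job scam: 0.78 × 0.13 × 0.80 × 0.75 = 0.06084
  survey request: 0.22 × 0.27 × 0.27 × 0.44 = 0.0070567
Posterior odds = 0.06084 / 0.0070567 ≈ 8.62.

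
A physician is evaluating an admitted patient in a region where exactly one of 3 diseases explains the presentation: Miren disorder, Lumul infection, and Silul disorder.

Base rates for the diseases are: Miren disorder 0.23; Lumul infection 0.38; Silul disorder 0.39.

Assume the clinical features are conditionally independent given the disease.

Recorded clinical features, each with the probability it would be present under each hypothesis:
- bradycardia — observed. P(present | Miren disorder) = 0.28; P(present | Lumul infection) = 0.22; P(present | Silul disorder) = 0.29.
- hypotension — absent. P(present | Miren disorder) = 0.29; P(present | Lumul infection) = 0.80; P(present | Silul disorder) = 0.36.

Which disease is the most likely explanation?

Silul disorder

For each hypothesis, the unnormalized posterior weight is prior × product of the clinical feature likelihoods (using 1 − P(present | H) for each absent clinical feature):
  Miren disorder: 0.23 × 0.28 × (1 − 0.29) = 0.045724
  Lumul infection: 0.38 × 0.22 × (1 − 0.80) = 0.01672
  Silul disorder: 0.39 × 0.29 × (1 − 0.36) = 0.072384
Marginal likelihood of the evidence = 0.13483.
P(Miren disorder | evidence) ≈ 0.045724 / 0.13483 ≈ 0.339
P(Lumul infection | evidence) ≈ 0.01672 / 0.13483 ≈ 0.124
P(Silul disorder | evidence) ≈ 0.072384 / 0.13483 ≈ 0.537
The largest is 0.537, so Silul disorder is most probable.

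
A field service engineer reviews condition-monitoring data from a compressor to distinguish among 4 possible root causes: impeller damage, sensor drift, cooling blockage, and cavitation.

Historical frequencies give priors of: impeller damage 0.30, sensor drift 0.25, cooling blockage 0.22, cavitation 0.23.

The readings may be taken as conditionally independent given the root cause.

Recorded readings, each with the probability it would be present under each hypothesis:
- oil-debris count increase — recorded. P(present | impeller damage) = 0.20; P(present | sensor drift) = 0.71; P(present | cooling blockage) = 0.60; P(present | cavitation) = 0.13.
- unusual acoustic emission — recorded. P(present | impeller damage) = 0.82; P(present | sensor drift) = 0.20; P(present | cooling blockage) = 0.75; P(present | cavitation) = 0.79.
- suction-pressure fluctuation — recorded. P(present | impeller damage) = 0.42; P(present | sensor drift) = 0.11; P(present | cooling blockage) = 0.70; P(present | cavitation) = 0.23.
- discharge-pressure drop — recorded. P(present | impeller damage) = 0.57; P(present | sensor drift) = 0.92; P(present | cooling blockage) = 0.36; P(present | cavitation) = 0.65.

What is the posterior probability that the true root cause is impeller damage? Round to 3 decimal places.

By Bayes' rule with conditional independence, the unnormalized weight for each hypothesis is prior × ∏ likelihoods:
  impeller damage: 0.30 × 0.20 × 0.82 × 0.42 × 0.57 = 0.011778
  sensor drift: 0.25 × 0.71 × 0.20 × 0.11 × 0.92 = 0.0035926
  cooling blockage: 0.22 × 0.60 × 0.75 × 0.70 × 0.36 = 0.024948
  cavitation: 0.23 × 0.13 × 0.79 × 0.23 × 0.65 = 0.0035313
Marginal likelihood of the evidence = 0.04385.
P(impeller damage | evidence) = 0.011778 / 0.04385 ≈ 0.269.

0.269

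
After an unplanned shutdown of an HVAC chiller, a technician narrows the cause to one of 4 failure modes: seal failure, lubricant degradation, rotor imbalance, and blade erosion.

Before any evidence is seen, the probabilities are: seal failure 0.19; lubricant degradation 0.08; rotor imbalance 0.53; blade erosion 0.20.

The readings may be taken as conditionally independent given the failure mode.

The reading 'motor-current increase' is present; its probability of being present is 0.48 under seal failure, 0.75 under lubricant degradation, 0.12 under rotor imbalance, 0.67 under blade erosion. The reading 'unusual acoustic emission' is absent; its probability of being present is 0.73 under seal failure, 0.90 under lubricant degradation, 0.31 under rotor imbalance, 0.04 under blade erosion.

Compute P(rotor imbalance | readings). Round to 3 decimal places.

0.216

By Bayes' rule with conditional independence, the unnormalized weight for each hypothesis is prior × ∏ likelihoods (using 1 − P(present | H) for each absent reading):
  seal failure: 0.19 × 0.48 × (1 − 0.73) = 0.024624
  lubricant degradation: 0.08 × 0.75 × (1 − 0.90) = 0.006
  rotor imbalance: 0.53 × 0.12 × (1 − 0.31) = 0.043884
  blade erosion: 0.20 × 0.67 × (1 − 0.04) = 0.12864
The unnormalized weights sum to 0.20315.
P(rotor imbalance | evidence) = 0.043884 / 0.20315 ≈ 0.216.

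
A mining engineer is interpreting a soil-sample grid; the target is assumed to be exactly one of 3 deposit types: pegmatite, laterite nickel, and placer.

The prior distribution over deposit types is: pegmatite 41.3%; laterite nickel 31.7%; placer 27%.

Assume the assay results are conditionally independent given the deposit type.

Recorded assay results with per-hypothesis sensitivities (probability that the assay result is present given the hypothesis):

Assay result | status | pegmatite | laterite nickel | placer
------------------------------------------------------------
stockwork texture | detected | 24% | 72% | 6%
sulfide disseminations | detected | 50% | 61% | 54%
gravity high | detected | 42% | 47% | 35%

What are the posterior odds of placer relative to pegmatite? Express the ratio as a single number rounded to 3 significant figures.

0.147

Unnormalized posterior weight (prior times the assay result likelihoods) for each of the two hypotheses:
  placer: 0.270 × 0.06 × 0.54 × 0.35 = 0.0030618
  pegmatite: 0.413 × 0.24 × 0.50 × 0.42 = 0.020815
Odds(placer : pegmatite) = 0.0030618 / 0.020815 ≈ 0.147.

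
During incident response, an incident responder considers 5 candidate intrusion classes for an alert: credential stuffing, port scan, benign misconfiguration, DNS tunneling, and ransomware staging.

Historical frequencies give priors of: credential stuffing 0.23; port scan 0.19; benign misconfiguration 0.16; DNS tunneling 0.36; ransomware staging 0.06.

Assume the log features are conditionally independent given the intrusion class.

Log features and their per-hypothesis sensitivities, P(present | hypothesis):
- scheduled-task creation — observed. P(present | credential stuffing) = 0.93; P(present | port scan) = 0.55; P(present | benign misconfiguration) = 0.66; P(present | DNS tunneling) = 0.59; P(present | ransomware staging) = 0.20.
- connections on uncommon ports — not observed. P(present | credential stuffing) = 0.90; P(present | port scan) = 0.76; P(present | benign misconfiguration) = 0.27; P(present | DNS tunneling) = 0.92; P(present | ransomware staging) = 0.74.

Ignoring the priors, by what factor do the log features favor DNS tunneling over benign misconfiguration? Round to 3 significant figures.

0.0980

Joint likelihood of the log feature pattern under each hypothesis (using 1 − P(present | H) for each absent log feature):
  DNS tunneling: 0.59 × (1 − 0.92) = 0.0472
  benign misconfiguration: 0.66 × (1 − 0.27) = 0.4818
Bayes factor = 0.0472 / 0.4818 ≈ 0.0980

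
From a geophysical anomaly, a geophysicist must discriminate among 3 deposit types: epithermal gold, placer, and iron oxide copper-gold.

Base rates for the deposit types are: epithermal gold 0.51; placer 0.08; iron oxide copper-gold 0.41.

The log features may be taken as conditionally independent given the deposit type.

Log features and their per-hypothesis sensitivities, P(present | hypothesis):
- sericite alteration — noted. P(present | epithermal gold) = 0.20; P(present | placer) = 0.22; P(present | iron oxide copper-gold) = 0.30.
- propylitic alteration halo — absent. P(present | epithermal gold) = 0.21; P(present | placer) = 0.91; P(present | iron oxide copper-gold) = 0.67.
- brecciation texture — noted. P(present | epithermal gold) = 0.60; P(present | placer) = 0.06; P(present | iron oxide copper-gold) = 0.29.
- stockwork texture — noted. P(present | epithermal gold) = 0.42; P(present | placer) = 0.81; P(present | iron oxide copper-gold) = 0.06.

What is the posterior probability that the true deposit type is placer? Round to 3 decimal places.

By Bayes' rule with conditional independence, the unnormalized weight for each hypothesis is prior × ∏ likelihoods (using 1 − P(present | H) for each absent log feature):
  epithermal gold: 0.51 × 0.20 × (1 − 0.21) × 0.60 × 0.42 = 0.020306
  placer: 0.08 × 0.22 × (1 − 0.91) × 0.06 × 0.81 = 7.6982e-05
  iron oxide copper-gold: 0.41 × 0.30 × (1 − 0.67) × 0.29 × 0.06 = 0.00070627
Marginal likelihood of the evidence = 0.021089.
P(placer | evidence) = 7.6982e-05 / 0.021089 ≈ 0.004.

0.004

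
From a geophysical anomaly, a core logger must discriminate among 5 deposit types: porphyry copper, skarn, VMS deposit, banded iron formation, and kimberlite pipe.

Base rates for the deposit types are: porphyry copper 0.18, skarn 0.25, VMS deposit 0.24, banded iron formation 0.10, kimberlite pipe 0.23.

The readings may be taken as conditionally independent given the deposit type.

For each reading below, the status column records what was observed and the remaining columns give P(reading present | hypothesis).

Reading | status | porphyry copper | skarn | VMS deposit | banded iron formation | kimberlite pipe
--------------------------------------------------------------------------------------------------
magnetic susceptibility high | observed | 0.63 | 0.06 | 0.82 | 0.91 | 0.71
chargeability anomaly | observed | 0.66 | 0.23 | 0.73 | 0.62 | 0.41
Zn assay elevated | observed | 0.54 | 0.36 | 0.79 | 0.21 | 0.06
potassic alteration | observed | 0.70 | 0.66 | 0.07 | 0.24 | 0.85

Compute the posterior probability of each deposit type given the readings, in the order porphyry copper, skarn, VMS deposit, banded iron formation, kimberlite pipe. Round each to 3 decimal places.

By Bayes' rule with conditional independence, the unnormalized weight for each hypothesis is prior × ∏ likelihoods:
  porphyry copper: 0.18 × 0.63 × 0.66 × 0.54 × 0.70 = 0.028291
  skarn: 0.25 × 0.06 × 0.23 × 0.36 × 0.66 = 0.00081972
  VMS deposit: 0.24 × 0.82 × 0.73 × 0.79 × 0.07 = 0.0079446
  banded iron formation: 0.10 × 0.91 × 0.62 × 0.21 × 0.24 = 0.0028436
  kimberlite pipe: 0.23 × 0.71 × 0.41 × 0.06 × 0.85 = 0.0034146
The unnormalized weights sum to 0.043314.
P(porphyry copper | evidence) = 0.028291 / 0.043314 ≈ 0.653
P(skarn | evidence) = 0.00081972 / 0.043314 ≈ 0.019
P(VMS deposit | evidence) = 0.0079446 / 0.043314 ≈ 0.183
P(banded iron formation | evidence) = 0.0028436 / 0.043314 ≈ 0.066
P(kimberlite pipe | evidence) = 0.0034146 / 0.043314 ≈ 0.079

0.653, 0.019, 0.183, 0.066, 0.079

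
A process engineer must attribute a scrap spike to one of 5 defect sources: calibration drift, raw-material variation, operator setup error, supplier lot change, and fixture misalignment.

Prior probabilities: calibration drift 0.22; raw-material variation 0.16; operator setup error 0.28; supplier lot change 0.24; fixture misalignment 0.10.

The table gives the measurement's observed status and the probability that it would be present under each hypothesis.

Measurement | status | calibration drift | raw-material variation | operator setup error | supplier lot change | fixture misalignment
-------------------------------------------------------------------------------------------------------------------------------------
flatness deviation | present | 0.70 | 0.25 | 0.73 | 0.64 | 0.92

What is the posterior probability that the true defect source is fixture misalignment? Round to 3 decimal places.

By Bayes' rule, the unnormalized weight for each hypothesis is prior × likelihood:
  calibration drift: 0.22 × 0.70 = 0.154
  raw-material variation: 0.16 × 0.25 = 0.04
  operator setup error: 0.28 × 0.73 = 0.2044
  supplier lot change: 0.24 × 0.64 = 0.1536
  fixture misalignment: 0.10 × 0.92 = 0.092
The unnormalized weights sum to 0.644.
P(fixture misalignment | evidence) = 0.092 / 0.644 ≈ 0.143.

0.143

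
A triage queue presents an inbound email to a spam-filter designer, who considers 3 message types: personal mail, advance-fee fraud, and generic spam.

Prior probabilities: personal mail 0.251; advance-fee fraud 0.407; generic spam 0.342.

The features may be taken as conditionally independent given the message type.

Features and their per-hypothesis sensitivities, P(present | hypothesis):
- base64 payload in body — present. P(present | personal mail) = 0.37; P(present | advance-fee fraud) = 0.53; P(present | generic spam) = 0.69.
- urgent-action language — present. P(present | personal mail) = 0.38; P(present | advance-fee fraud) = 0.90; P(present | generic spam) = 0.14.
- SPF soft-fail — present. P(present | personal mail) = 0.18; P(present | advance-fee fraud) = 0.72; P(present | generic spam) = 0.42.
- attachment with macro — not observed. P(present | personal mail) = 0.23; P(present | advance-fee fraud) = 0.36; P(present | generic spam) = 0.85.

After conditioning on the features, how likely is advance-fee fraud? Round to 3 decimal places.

0.928

For each hypothesis, the unnormalized posterior weight is prior × product of the feature likelihoods (using 1 − P(present | H) for each absent feature):
  personal mail: 0.251 × 0.37 × 0.38 × 0.18 × (1 − 0.23) = 0.0048913
  advance-fee fraud: 0.407 × 0.53 × 0.90 × 0.72 × (1 − 0.36) = 0.089459
  generic spam: 0.342 × 0.69 × 0.14 × 0.42 × (1 − 0.85) = 0.0020813
Marginal likelihood of the evidence = 0.096432.
P(advance-fee fraud | evidence) = 0.089459 / 0.096432 ≈ 0.928.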